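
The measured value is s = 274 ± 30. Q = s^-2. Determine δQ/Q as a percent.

21.9%

Q ∝ s^-2, so δQ/Q = |-2| · δs/s = 2 × 0.109 = 0.219.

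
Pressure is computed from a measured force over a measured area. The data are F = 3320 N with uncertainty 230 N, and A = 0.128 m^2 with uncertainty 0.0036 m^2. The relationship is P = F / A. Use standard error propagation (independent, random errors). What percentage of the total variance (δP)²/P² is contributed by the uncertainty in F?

(δP/P)² = (1·δF/F)² + (-1·δA/A)²
  F term: (1×0.0693)² = 0.00480
  A term: (-1×0.0281)² = 0.000791
Total = 0.00559. Share from F = 0.00480/0.00559 = 0.859.

85.9%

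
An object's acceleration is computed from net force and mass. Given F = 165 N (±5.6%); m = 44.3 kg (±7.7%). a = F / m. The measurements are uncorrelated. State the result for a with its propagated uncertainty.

3.72 ± 0.355 m/s^2

For a monomial a ∝ F, m^-1, fractional errors add in quadrature:
  (1·δF/F)² = (1×0.0560)² = 0.00314;  (-1·δm/m)² = (-1×0.0770)² = 0.00593
δa/a = √(0.00906) = 0.0952
a = 3.72 m/s^2, so δa = 0.0952 × 3.72 = 0.355 m/s^2.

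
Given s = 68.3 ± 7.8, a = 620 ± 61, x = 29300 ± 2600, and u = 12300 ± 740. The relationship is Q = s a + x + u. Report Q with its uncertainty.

83900 ± 6930

Let p = s·a = 42300. δp/p = √((1·δs/s)² + (1·δa/a)²) = √(0.0130 + 0.00968) = 0.151, so δp = 6380.
Q = p + x + u: δQ = √(δp² + δx² + δu²) = √(4.07e+07 + 6.76e+06 + 5.48e+05) = 6930
Q = 83900.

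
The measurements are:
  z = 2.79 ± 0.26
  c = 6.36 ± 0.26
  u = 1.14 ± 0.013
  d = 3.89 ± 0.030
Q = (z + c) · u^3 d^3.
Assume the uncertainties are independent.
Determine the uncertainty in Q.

Let w = z + c = 9.15. δw = √(δz² + δc²) = √(0.0676 + 0.0676) = 0.368, so δw/w = 0.0402.
Q is then a monomial in w, u, d:
δQ/Q = √((δw/w)² + (3·δu/u)² + (3·δd/d)²) = √(0.00161 + 0.00117 + 0.000535) = 0.0576
Q = 798, so δQ = 0.0576 × 798 = 46.0.

46.0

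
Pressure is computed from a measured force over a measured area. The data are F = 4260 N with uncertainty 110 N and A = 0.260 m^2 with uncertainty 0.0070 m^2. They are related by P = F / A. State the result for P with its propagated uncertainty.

16400 ± 611 Pa

Relative error in a monomial: (δP/P)² = Σ (nᵢ · δxᵢ/xᵢ)².
  (1·δF/F)² = (1×0.0258)² = 0.000667;  (-1·δA/A)² = (-1×0.0269)² = 0.000725
δP/P = √(0.00139) = 0.0373
P = 16400 Pa, so δP = 0.0373 × 16400 = 611 Pa.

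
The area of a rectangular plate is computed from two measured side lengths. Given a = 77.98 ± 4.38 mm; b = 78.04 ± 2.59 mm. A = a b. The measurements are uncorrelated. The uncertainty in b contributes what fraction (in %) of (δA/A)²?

25.9%

(δA/A)² = (1·δa/a)² + (1·δb/b)²
  a term: (1×0.0562)² = 0.00315
  b term: (1×0.0332)² = 0.00110
Total = 0.00426. Share from b = 0.00110/0.00426 = 0.259.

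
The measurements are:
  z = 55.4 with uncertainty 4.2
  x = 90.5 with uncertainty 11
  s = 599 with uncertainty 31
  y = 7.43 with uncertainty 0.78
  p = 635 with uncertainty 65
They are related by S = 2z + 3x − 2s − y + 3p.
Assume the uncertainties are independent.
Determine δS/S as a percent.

For a sum/difference, combine absolute errors in quadrature:
  (2·δz)² = 70.6;  (3·δx)² = 1090;  (2·δs)² = 3840;  (δy)² = 0.608;  (3·δp)² = 38000
δS = √(43000) = 207
S = 1080, so δS/S = 207/1080 = 0.192.

19.2%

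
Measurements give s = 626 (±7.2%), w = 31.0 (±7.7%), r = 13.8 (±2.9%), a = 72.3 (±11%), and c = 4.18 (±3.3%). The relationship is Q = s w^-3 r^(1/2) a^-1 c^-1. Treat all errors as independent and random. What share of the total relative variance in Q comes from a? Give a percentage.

16.8%

(δQ/Q)² = (1·δs/s)² + (-3·δw/w)² + (½·δr/r)² + (-1·δa/a)² + (-1·δc/c)²
  s term: (1×0.0720)² = 0.00518
  w term: (-3×0.0770)² = 0.0534
  r term: (0.5×0.0290)² = 0.000210
  a term: (-1×0.110)² = 0.0121
  c term: (-1×0.0330)² = 0.00109
Total = 0.0719. Share from a = 0.0121/0.0719 = 0.168.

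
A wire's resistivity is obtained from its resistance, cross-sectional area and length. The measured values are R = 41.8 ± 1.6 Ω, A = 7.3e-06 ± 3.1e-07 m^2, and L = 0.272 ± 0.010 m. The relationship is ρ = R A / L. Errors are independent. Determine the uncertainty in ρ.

7.63e-05 Ω·m

Relative error in a monomial: (δρ/ρ)² = Σ (nᵢ · δxᵢ/xᵢ)².
  (1·δR/R)² = (1×0.0383)² = 0.00147;  (1·δA/A)² = (1×0.0425)² = 0.00180;  (-1·δL/L)² = (-1×0.0368)² = 0.00135
δρ/ρ = √(0.00462) = 0.0680
ρ = 0.00112 Ω·m, so δρ = 0.0680 × 0.00112 = 7.63e-05 Ω·m.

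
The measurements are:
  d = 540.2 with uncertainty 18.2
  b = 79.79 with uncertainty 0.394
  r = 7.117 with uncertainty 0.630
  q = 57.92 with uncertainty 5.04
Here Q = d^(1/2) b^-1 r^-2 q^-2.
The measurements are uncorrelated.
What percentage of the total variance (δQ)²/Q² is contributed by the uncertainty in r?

(δQ/Q)² = (½·δd/d)² + (-1·δb/b)² + (-2·δr/r)² + (-2·δq/q)²
  d term: (0.5×0.0337)² = 0.000284
  b term: (-1×0.00494)² = 2.44e-05
  r term: (-2×0.0885)² = 0.0313
  q term: (-2×0.0870)² = 0.0303
Total = 0.0619. Share from r = 0.0313/0.0619 = 0.506.

50.6%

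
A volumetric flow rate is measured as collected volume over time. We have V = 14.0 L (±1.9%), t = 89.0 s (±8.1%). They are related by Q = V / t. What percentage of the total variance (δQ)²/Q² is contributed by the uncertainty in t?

94.8%

(δQ/Q)² = (1·δV/V)² + (-1·δt/t)²
  V term: (1×0.0190)² = 0.000361
  t term: (-1×0.0810)² = 0.00656
Total = 0.00692. Share from t = 0.00656/0.00692 = 0.948.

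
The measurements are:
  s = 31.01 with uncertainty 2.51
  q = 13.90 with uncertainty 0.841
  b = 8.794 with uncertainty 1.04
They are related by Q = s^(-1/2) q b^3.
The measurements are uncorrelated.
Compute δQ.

615

Each factor contributes (exponent × relative error)² to (δQ/Q)²:
  (−½·δs/s)² = (-0.5×0.0809)² = 0.00164;  (1·δq/q)² = (1×0.0605)² = 0.00366;  (3·δb/b)² = (3×0.118)² = 0.126
δQ/Q = √(0.131) = 0.362
Q = 1698, so δQ = 0.362 × 1698 = 615.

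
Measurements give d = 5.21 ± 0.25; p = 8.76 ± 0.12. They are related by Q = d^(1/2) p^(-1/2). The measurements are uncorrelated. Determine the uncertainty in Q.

Relative error in a monomial: (δQ/Q)² = Σ (nᵢ · δxᵢ/xᵢ)².
  (½·δd/d)² = (0.5×0.0480)² = 0.000576;  (−½·δp/p)² = (-0.5×0.0137)² = 4.69e-05
δQ/Q = √(0.000623) = 0.0250
Q = 0.771, so δQ = 0.0250 × 0.771 = 0.0192.

0.0192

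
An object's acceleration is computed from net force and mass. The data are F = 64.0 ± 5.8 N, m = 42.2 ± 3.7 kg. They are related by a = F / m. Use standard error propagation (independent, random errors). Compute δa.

0.191 m/s^2

a is a product of powers, so relative uncertainties combine in quadrature:
  (1·δF/F)² = (1×0.0906)² = 0.00821;  (-1·δm/m)² = (-1×0.0877)² = 0.00769
δa/a = √(0.0159) = 0.126
a = 1.52 m/s^2, so δa = 0.126 × 1.52 = 0.191 m/s^2.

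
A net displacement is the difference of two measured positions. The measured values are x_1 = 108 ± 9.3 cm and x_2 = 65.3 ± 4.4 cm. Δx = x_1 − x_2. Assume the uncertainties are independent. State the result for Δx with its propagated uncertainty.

Δx is a linear combination, so absolute uncertainties add in quadrature:
  (δx_1)² = 86.5;  (δx_2)² = 19.4
δΔx = √(106) = 10.3 cm
Δx = 42.7 cm.

42.7 ± 10.3 cm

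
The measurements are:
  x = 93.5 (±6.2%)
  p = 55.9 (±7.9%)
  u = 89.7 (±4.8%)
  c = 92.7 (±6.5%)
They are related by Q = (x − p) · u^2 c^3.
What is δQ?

7.02e+10

Let w = x − p = 37.6. δw = √(δx² + δp²) = √(33.6 + 19.5) = 7.29, so δw/w = 0.194.
Q is then a monomial in w, u, c:
δQ/Q = √((δw/w)² + (2·δu/u)² + (3·δc/c)²) = √(0.0376 + 0.00922 + 0.0380) = 0.291
Q = 2.41e+11, so δQ = 0.291 × 2.41e+11 = 7.02e+10.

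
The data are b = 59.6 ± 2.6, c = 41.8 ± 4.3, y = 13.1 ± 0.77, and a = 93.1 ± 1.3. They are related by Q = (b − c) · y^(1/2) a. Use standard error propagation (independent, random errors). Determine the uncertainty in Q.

Let u = b − c = 17.8. δu = √(δb² + δc²) = √(6.76 + 18.5) = 5.02, so δu/u = 0.282.
Q is then a monomial in u, y, a:
δQ/Q = √((δu/u)² + (½·δy/y)² + (1·δa/a)²) = √(0.0797 + 0.000864 + 0.000195) = 0.284
Q = 6000, so δQ = 0.284 × 6000 = 1700.

1700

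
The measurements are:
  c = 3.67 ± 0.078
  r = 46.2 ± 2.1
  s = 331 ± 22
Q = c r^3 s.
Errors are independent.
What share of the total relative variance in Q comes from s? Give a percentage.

18.8%

(δQ/Q)² = (1·δc/c)² + (3·δr/r)² + (1·δs/s)²
  c term: (1×0.0213)² = 0.000452
  r term: (3×0.0455)² = 0.0186
  s term: (1×0.0665)² = 0.00442
Total = 0.0235. Share from s = 0.00442/0.0235 = 0.188.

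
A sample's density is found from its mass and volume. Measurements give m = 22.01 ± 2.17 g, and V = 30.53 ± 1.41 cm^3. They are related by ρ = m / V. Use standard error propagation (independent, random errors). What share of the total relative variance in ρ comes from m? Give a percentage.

(δρ/ρ)² = (1·δm/m)² + (-1·δV/V)²
  m term: (1×0.0986)² = 0.00972
  V term: (-1×0.0462)² = 0.00213
Total = 0.0119. Share from m = 0.00972/0.0119 = 0.820.

82.0%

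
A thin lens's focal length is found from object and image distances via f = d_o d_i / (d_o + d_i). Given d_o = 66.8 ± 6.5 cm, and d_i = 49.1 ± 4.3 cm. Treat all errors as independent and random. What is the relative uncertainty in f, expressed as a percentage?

6.52%

∂f/∂d_o = (d_i/(d_o+d_i))² = 0.179;  ∂f/∂d_i = (d_o/(d_o+d_i))² = 0.332
δf = √((∂f/∂d_o · δd_o)² + (∂f/∂d_i · δd_i)²) = √(1.36 + 2.04) = 1.84 cm
f = 28.3 cm, so δf/f = 1.84/28.3 = 0.0652.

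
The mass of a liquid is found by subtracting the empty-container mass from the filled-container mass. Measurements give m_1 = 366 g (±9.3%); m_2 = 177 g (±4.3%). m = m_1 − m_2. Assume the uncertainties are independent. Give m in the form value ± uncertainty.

189 ± 34.9 g

For a sum/difference, combine absolute errors in quadrature:
  (δm_1)² = 1160;  (δm_2)² = 57.9
δm = √(1220) = 34.9 g
m = 189 g.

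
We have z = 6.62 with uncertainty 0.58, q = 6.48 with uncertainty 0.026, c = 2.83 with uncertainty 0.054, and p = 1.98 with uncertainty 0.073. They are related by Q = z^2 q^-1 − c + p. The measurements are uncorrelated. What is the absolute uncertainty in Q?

1.19

Let w = z^2·q^-1 = 6.76. δw/w = √((2·δz/z)² + (-1·δq/q)²) = √(0.0307 + 1.61e-05) = 0.175, so δw = 1.19.
Q = w − c + p: δQ = √(δw² + δc² + δp²) = √(1.41 + 0.00292 + 0.00533) = 1.19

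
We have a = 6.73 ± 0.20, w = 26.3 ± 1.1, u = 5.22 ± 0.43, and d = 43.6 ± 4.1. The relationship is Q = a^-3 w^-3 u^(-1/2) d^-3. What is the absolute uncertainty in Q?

For a monomial Q ∝ a^-3, w^-3, u^(-1/2), d^-3, fractional errors add in quadrature:
  (-3·δa/a)² = (-3×0.0297)² = 0.00795;  (-3·δw/w)² = (-3×0.0418)² = 0.0157;  (−½·δu/u)² = (-0.5×0.0824)² = 0.00170;  (-3·δd/d)² = (-3×0.0940)² = 0.0796
δQ/Q = √(0.105) = 0.324
Q = 9.52e-13, so δQ = 0.324 × 9.52e-13 = 3.09e-13.

3.09e-13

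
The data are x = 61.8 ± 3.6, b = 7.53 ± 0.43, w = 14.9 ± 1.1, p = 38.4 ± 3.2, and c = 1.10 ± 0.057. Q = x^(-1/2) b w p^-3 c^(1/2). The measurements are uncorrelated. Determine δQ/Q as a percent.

27.0%

For a monomial Q ∝ x^(-1/2), b, w, p^-3, c^(1/2), fractional errors add in quadrature:
  (−½·δx/x)² = (-0.5×0.0583)² = 0.000848;  (1·δb/b)² = (1×0.0571)² = 0.00326;  (1·δw/w)² = (1×0.0738)² = 0.00545;  (-3·δp/p)² = (-3×0.0833)² = 0.0625;  (½·δc/c)² = (0.5×0.0518)² = 0.000671
δQ/Q = √(0.0727) = 0.270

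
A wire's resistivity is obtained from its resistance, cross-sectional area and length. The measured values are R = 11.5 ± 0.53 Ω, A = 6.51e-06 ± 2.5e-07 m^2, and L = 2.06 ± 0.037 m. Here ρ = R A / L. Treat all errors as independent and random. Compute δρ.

2.28e-06 Ω·m

Since ρ is a product/quotient, work with relative uncertainties:
  (1·δR/R)² = (1×0.0461)² = 0.00212;  (1·δA/A)² = (1×0.0384)² = 0.00147;  (-1·δL/L)² = (-1×0.0180)² = 0.000323
δρ/ρ = √(0.00392) = 0.0626
ρ = 3.63e-05 Ω·m, so δρ = 0.0626 × 3.63e-05 = 2.28e-06 Ω·m.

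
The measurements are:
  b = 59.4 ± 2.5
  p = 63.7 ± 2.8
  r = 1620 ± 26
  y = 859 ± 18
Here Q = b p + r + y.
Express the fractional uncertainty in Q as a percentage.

3.71%

Let w = b·p = 3780. δw/w = √((1·δb/b)² + (1·δp/p)²) = √(0.00177 + 0.00193) = 0.0609, so δw = 230.
Q = w + r + y: δQ = √(δw² + δr² + δy²) = √(53000 + 676 + 324) = 232
Q = 6260, so δQ/Q = 232/6260 = 0.0371.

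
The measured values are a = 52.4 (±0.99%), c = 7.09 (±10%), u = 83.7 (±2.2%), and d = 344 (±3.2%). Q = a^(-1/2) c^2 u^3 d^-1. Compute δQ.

Q is a product of powers, so relative uncertainties combine in quadrature:
  (−½·δa/a)² = (-0.5×0.00990)² = 2.45e-05;  (2·δc/c)² = (2×0.100)² = 0.0400;  (3·δu/u)² = (3×0.0220)² = 0.00436;  (-1·δd/d)² = (-1×0.0320)² = 0.00102
δQ/Q = √(0.0454) = 0.213
Q = 11800, so δQ = 0.213 × 11800 = 2520.

2520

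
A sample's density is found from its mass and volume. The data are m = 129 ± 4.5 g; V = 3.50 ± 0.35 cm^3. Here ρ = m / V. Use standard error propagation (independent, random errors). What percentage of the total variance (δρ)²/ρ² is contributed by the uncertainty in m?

10.8%

(δρ/ρ)² = (1·δm/m)² + (-1·δV/V)²
  m term: (1×0.0349)² = 0.00122
  V term: (-1×0.100)² = 0.0100
Total = 0.0112. Share from m = 0.00122/0.0112 = 0.108.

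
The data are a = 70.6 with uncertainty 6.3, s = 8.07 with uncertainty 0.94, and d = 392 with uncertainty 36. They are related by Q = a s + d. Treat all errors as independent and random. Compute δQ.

91.0

Let p = a·s = 570. δp/p = √((1·δa/a)² + (1·δs/s)²) = √(0.00796 + 0.0136) = 0.147, so δp = 83.6.
Q = p + d: δQ = √(δp² + δd²) = √(6990 + 1300) = 91.0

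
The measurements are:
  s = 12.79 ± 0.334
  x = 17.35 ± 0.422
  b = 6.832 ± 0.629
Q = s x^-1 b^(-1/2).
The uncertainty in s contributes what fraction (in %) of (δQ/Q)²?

(δQ/Q)² = (1·δs/s)² + (-1·δx/x)² + (−½·δb/b)²
  s term: (1×0.0261)² = 0.000682
  x term: (-1×0.0243)² = 0.000592
  b term: (-0.5×0.0921)² = 0.00212
Total = 0.00339. Share from s = 0.000682/0.00339 = 0.201.

20.1%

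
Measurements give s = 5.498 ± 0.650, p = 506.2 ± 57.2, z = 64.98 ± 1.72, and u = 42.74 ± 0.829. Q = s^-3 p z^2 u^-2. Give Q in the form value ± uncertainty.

Products/powers → add relative errors in quadrature, weighted by exponent:
  (-3·δs/s)² = (-3×0.118)² = 0.126;  (1·δp/p)² = (1×0.113)² = 0.0128;  (2·δz/z)² = (2×0.0265)² = 0.00280;  (-2·δu/u)² = (-2×0.0194)² = 0.00150
δQ/Q = √(0.143) = 0.378
Q = 7.040, so δQ = 0.378 × 7.040 = 2.66.

7.040 ± 2.66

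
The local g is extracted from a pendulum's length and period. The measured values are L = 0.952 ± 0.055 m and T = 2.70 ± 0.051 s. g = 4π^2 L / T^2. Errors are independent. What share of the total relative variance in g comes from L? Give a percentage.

70.0%

(δg/g)² = (1·δL/L)² + (-2·δT/T)²
  L term: (1×0.0578)² = 0.00334
  T term: (-2×0.0189)² = 0.00143
Total = 0.00476. Share from L = 0.00334/0.00476 = 0.700.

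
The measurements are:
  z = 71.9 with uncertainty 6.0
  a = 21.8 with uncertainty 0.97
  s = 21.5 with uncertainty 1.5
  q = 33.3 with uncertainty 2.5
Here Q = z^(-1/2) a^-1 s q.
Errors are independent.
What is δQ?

0.462

For a monomial Q ∝ z^(-1/2), a^-1, s, q, fractional errors add in quadrature:
  (−½·δz/z)² = (-0.5×0.0834)² = 0.00174;  (-1·δa/a)² = (-1×0.0445)² = 0.00198;  (1·δs/s)² = (1×0.0698)² = 0.00487;  (1·δq/q)² = (1×0.0751)² = 0.00564
δQ/Q = √(0.0142) = 0.119
Q = 3.87, so δQ = 0.119 × 3.87 = 0.462.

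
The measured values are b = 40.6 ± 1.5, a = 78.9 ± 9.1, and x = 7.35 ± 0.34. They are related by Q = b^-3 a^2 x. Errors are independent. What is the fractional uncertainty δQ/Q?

0.260

Q is a product of powers, so relative uncertainties combine in quadrature:
  (-3·δb/b)² = (-3×0.0369)² = 0.0123;  (2·δa/a)² = (2×0.115)² = 0.0532;  (1·δx/x)² = (1×0.0463)² = 0.00214
δQ/Q = √(0.0676) = 0.260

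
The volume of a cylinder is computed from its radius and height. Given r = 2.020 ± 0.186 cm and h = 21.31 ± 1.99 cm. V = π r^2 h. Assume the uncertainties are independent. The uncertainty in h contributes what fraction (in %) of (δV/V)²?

(δV/V)² = (2·δr/r)² + (1·δh/h)²
  r term: (2×0.0921)² = 0.0339
  h term: (1×0.0934)² = 0.00872
Total = 0.0426. Share from h = 0.00872/0.0426 = 0.205.

20.5%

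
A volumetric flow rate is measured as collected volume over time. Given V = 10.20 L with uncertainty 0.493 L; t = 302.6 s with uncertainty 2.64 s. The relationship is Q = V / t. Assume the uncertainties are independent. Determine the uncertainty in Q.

0.00166 L/s

Each factor contributes (exponent × relative error)² to (δQ/Q)²:
  (1·δV/V)² = (1×0.0483)² = 0.00234;  (-1·δt/t)² = (-1×0.00872)² = 7.61e-05
δQ/Q = √(0.00241) = 0.0491
Q = 0.03371 L/s, so δQ = 0.0491 × 0.03371 = 0.00166 L/s.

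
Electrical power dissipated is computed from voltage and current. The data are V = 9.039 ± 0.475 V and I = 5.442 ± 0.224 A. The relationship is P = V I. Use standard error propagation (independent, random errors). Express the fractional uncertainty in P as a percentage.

6.68%

For a monomial P ∝ V, I, fractional errors add in quadrature:
  (1·δV/V)² = (1×0.0526)² = 0.00276;  (1·δI/I)² = (1×0.0412)² = 0.00169
δP/P = √(0.00446) = 0.0668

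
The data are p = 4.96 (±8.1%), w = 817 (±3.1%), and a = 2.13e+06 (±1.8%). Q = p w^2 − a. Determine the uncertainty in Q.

Let h = p·w^2 = 3.31e+06. δh/h = √((1·δp/p)² + (2·δw/w)²) = √(0.00656 + 0.00384) = 0.102, so δh = 3.38e+05.
Q = h − a: δQ = √(δh² + δa²) = √(1.14e+11 + 1.47e+09) = 3.4e+05

3.4e+05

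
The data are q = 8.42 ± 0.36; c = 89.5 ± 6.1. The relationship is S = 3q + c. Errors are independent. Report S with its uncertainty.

115 ± 6.19

Each term contributes (cᵢ δxᵢ)² to (δS)²:
  (3·δq)² = 1.17;  (δc)² = 37.2
δS = √(38.4) = 6.19
S = 115.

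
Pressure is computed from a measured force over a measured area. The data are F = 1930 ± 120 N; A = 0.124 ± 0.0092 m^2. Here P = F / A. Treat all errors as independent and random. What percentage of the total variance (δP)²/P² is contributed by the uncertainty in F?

(δP/P)² = (1·δF/F)² + (-1·δA/A)²
  F term: (1×0.0622)² = 0.00387
  A term: (-1×0.0742)² = 0.00550
Total = 0.00937. Share from F = 0.00387/0.00937 = 0.413.

41.3%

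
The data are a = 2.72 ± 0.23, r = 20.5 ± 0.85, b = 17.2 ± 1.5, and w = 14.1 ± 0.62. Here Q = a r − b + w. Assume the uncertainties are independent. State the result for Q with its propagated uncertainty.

52.7 ± 5.50

Let p = a·r = 55.8. δp/p = √((1·δa/a)² + (1·δr/r)²) = √(0.00715 + 0.00172) = 0.0942, so δp = 5.25.
Q = p − b + w: δQ = √(δp² + δb² + δw²) = √(27.6 + 2.25 + 0.384) = 5.50
Q = 52.7.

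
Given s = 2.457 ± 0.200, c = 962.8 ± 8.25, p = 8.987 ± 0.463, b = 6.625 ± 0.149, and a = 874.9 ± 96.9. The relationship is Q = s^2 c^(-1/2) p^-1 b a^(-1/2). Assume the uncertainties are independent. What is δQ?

0.000877

Q is a product of powers, so relative uncertainties combine in quadrature:
  (2·δs/s)² = (2×0.0814)² = 0.0265;  (−½·δc/c)² = (-0.5×0.00857)² = 1.84e-05;  (-1·δp/p)² = (-1×0.0515)² = 0.00265;  (1·δb/b)² = (1×0.0225)² = 0.000506;  (−½·δa/a)² = (-0.5×0.111)² = 0.00307
δQ/Q = √(0.0327) = 0.181
Q = 0.004849, so δQ = 0.181 × 0.004849 = 0.000877.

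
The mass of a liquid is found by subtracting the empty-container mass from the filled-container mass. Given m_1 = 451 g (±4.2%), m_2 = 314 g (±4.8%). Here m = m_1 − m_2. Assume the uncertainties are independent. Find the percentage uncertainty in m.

Sums and differences: (δm)² = Σ (cᵢ δxᵢ)².
  (δm_1)² = 359;  (δm_2)² = 227
δm = √(586) = 24.2 g
m = 137 g, so δm/m = 24.2/137 = 0.177.

17.7%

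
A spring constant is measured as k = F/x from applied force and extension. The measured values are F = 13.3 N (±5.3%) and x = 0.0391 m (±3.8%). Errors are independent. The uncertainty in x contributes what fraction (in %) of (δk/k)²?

34.0%

(δk/k)² = (1·δF/F)² + (-1·δx/x)²
  F term: (1×0.0530)² = 0.00281
  x term: (-1×0.0380)² = 0.00144
Total = 0.00425. Share from x = 0.00144/0.00425 = 0.340.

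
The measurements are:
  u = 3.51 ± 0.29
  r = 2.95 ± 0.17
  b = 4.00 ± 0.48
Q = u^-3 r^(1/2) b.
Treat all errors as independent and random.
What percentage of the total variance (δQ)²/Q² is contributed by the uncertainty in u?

(δQ/Q)² = (-3·δu/u)² + (½·δr/r)² + (1·δb/b)²
  u term: (-3×0.0826)² = 0.0614
  r term: (0.5×0.0576)² = 0.000830
  b term: (1×0.120)² = 0.0144
Total = 0.0767. Share from u = 0.0614/0.0767 = 0.801.

80.1%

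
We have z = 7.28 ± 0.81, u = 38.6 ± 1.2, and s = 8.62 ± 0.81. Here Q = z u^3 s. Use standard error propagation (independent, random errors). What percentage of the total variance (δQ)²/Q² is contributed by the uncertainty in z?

(δQ/Q)² = (1·δz/z)² + (3·δu/u)² + (1·δs/s)²
  z term: (1×0.111)² = 0.0124
  u term: (3×0.0311)² = 0.00870
  s term: (1×0.0940)² = 0.00883
Total = 0.0299. Share from z = 0.0124/0.0299 = 0.414.

41.4%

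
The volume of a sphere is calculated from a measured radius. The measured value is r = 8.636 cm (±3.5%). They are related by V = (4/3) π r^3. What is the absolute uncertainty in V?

283 cm^3

V ∝ r^3, so δV/V = |3| · δr/r = 3 × 0.0350 = 0.105.
V = 2698 cm^3, so δV = 0.105 × 2698 = 283 cm^3.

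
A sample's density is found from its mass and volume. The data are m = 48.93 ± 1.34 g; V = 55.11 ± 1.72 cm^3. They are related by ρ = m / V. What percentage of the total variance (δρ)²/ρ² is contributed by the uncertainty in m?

(δρ/ρ)² = (1·δm/m)² + (-1·δV/V)²
  m term: (1×0.0274)² = 0.000750
  V term: (-1×0.0312)² = 0.000974
Total = 0.00172. Share from m = 0.000750/0.00172 = 0.435.

43.5%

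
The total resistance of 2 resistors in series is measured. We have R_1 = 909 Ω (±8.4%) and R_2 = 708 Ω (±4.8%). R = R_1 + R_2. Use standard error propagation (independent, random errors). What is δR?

83.6 Ω

Each term contributes (cᵢ δxᵢ)² to (δR)²:
  (δR_1)² = 5830;  (δR_2)² = 1150
δR = √(6990) = 83.6 Ω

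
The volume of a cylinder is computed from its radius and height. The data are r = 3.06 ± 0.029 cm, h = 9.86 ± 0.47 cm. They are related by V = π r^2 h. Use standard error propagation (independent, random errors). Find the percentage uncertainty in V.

5.13%

Products/powers → add relative errors in quadrature, weighted by exponent:
  (2·δr/r)² = (2×0.00948)² = 0.000359;  (1·δh/h)² = (1×0.0477)² = 0.00227
δV/V = √(0.00263) = 0.0513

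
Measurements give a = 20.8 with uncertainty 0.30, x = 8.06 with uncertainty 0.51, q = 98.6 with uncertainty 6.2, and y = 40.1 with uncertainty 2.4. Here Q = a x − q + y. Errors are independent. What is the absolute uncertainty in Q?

Let p = a·x = 168. δp/p = √((1·δa/a)² + (1·δx/x)²) = √(0.000208 + 0.00400) = 0.0649, so δp = 10.9.
Q = p − q + y: δQ = √(δp² + δq² + δy²) = √(118 + 38.4 + 5.76) = 12.8

12.8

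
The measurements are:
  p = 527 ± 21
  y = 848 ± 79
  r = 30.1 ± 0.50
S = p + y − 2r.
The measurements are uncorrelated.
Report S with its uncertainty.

1310 ± 81.7

For a sum/difference, combine absolute errors in quadrature:
  (δp)² = 441;  (δy)² = 6240;  (2·δr)² = 1.00
δS = √(6680) = 81.7
S = 1310.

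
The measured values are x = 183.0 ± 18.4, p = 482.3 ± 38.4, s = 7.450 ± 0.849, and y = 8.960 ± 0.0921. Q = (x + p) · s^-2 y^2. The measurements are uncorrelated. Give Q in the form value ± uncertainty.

962.3 ± 229

Let u = x + p = 665.3. δu = √(δx² + δp²) = √(339 + 1470) = 42.6, so δu/u = 0.0640.
Q is then a monomial in u, s, y:
δQ/Q = √((δu/u)² + (-2·δs/s)² + (2·δy/y)²) = √(0.00410 + 0.0519 + 0.000423) = 0.238
Q = 962.3, so δQ = 0.238 × 962.3 = 229.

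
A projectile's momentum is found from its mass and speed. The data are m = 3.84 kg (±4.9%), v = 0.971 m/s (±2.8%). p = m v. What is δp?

0.210 kg·m/s

Since p is a product/quotient, work with relative uncertainties:
  (1·δm/m)² = (1×0.0490)² = 0.00240;  (1·δv/v)² = (1×0.0280)² = 0.000784
δp/p = √(0.00319) = 0.0564
p = 3.73 kg·m/s, so δp = 0.0564 × 3.73 = 0.210 kg·m/s.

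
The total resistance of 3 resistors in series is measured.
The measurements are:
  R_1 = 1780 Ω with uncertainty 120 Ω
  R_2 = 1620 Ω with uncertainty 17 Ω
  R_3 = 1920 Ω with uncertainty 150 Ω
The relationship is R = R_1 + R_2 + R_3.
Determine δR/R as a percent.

For a sum/difference, combine absolute errors in quadrature:
  (δR_1)² = 14400;  (δR_2)² = 289;  (δR_3)² = 22500
δR = √(37200) = 193 Ω
R = 5320 Ω, so δR/R = 193/5320 = 0.0362.

3.62%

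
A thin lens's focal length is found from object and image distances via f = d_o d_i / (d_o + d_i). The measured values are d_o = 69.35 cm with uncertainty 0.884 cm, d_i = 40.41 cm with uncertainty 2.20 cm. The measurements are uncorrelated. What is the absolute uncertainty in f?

∂f/∂d_o = (d_i/(d_o+d_i))² = 0.136;  ∂f/∂d_i = (d_o/(d_o+d_i))² = 0.399
δf = √((∂f/∂d_o · δd_o)² + (∂f/∂d_i · δd_i)²) = √(0.0144 + 0.771) = 0.886 cm

0.886 cm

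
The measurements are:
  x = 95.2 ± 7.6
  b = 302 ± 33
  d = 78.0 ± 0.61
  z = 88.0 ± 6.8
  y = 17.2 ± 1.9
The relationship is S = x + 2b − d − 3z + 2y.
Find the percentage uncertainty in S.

17.8%

For a sum/difference, combine absolute errors in quadrature:
  (δx)² = 57.8;  (2·δb)² = 4360;  (δd)² = 0.372;  (3·δz)² = 416;  (2·δy)² = 14.4
δS = √(4840) = 69.6
S = 392, so δS/S = 69.6/392 = 0.178.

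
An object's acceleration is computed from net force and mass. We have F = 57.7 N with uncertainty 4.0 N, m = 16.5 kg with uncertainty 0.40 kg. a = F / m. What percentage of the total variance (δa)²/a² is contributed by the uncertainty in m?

10.9%

(δa/a)² = (1·δF/F)² + (-1·δm/m)²
  F term: (1×0.0693)² = 0.00481
  m term: (-1×0.0242)² = 0.000588
Total = 0.00539. Share from m = 0.000588/0.00539 = 0.109.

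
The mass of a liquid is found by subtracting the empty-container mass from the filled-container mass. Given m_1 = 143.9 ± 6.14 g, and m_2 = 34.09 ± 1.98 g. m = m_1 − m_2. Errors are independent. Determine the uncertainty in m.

6.45 g

Absolute uncertainties add in quadrature for a linear combination:
  (δm_1)² = 37.7;  (δm_2)² = 3.92
δm = √(41.6) = 6.45 g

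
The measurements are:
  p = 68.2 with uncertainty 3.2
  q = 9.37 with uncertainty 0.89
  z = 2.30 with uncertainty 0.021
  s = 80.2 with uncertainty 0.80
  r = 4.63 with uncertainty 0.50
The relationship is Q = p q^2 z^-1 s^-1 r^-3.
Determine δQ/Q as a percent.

37.9%

Products/powers → add relative errors in quadrature, weighted by exponent:
  (1·δp/p)² = (1×0.0469)² = 0.00220;  (2·δq/q)² = (2×0.0950)² = 0.0361;  (-1·δz/z)² = (-1×0.00913)² = 8.34e-05;  (-1·δs/s)² = (-1×0.00998)² = 9.95e-05;  (-3·δr/r)² = (-3×0.108)² = 0.105
δQ/Q = √(0.143) = 0.379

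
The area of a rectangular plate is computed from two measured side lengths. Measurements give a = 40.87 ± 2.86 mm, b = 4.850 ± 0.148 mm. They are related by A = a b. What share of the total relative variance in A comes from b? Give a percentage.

(δA/A)² = (1·δa/a)² + (1·δb/b)²
  a term: (1×0.0700)² = 0.00490
  b term: (1×0.0305)² = 0.000931
Total = 0.00583. Share from b = 0.000931/0.00583 = 0.160.

16.0%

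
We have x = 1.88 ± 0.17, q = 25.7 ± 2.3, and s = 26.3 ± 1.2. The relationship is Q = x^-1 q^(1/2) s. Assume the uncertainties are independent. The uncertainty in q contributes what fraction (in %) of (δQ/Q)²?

16.3%

(δQ/Q)² = (-1·δx/x)² + (½·δq/q)² + (1·δs/s)²
  x term: (-1×0.0904)² = 0.00818
  q term: (0.5×0.0895)² = 0.00200
  s term: (1×0.0456)² = 0.00208
Total = 0.0123. Share from q = 0.00200/0.0123 = 0.163.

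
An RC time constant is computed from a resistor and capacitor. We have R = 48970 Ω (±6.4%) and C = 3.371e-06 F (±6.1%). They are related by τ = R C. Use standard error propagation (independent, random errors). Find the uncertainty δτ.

0.0146 s

For a monomial τ ∝ R, C, fractional errors add in quadrature:
  (1·δR/R)² = (1×0.0640)² = 0.00410;  (1·δC/C)² = (1×0.0610)² = 0.00372
δτ/τ = √(0.00782) = 0.0884
τ = 0.1651 s, so δτ = 0.0884 × 0.1651 = 0.0146 s.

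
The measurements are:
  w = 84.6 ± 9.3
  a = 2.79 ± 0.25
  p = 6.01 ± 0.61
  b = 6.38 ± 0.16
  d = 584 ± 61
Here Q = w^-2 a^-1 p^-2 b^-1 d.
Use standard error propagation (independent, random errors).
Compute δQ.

Relative error in a monomial: (δQ/Q)² = Σ (nᵢ · δxᵢ/xᵢ)².
  (-2·δw/w)² = (-2×0.110)² = 0.0483;  (-1·δa/a)² = (-1×0.0896)² = 0.00803;  (-2·δp/p)² = (-2×0.101)² = 0.0412;  (-1·δb/b)² = (-1×0.0251)² = 0.000629;  (1·δd/d)² = (1×0.104)² = 0.0109
δQ/Q = √(0.109) = 0.330
Q = 0.000127, so δQ = 0.330 × 0.000127 = 4.19e-05.

4.19e-05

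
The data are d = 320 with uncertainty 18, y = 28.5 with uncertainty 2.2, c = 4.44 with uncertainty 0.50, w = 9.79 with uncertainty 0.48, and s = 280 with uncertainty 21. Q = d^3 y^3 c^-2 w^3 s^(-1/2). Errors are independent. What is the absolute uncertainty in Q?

Products/powers → add relative errors in quadrature, weighted by exponent:
  (3·δd/d)² = (3×0.0563)² = 0.0285;  (3·δy/y)² = (3×0.0772)² = 0.0536;  (-2·δc/c)² = (-2×0.113)² = 0.0507;  (3·δw/w)² = (3×0.0490)² = 0.0216;  (−½·δs/s)² = (-0.5×0.0750)² = 0.00141
δQ/Q = √(0.156) = 0.395
Q = 2.16e+12, so δQ = 0.395 × 2.16e+12 = 8.52e+11.

8.52e+11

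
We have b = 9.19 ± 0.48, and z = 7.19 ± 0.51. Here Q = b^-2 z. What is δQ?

0.0107

Since Q is a product/quotient, work with relative uncertainties:
  (-2·δb/b)² = (-2×0.0522)² = 0.0109;  (1·δz/z)² = (1×0.0709)² = 0.00503
δQ/Q = √(0.0159) = 0.126
Q = 0.0851, so δQ = 0.126 × 0.0851 = 0.0107.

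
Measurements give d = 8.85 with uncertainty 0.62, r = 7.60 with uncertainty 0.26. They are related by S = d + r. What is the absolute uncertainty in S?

0.672

For a sum/difference, combine absolute errors in quadrature:
  (δd)² = 0.384;  (δr)² = 0.0676
δS = √(0.452) = 0.672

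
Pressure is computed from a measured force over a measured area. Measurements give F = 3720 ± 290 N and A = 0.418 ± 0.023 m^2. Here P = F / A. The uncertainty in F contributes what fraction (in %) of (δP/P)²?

66.7%

(δP/P)² = (1·δF/F)² + (-1·δA/A)²
  F term: (1×0.0780)² = 0.00608
  A term: (-1×0.0550)² = 0.00303
Total = 0.00910. Share from F = 0.00608/0.00910 = 0.667.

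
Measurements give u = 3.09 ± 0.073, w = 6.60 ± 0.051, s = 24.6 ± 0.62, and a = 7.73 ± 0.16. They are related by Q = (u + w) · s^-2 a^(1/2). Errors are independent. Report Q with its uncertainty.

0.0445 ± 0.00233

Let h = u + w = 9.69. δh = √(δu² + δw²) = √(0.00533 + 0.00260) = 0.0891, so δh/h = 0.00919.
Q is then a monomial in h, s, a:
δQ/Q = √((δh/h)² + (-2·δs/s)² + (½·δa/a)²) = √(8.45e-05 + 0.00254 + 0.000107) = 0.0523
Q = 0.0445, so δQ = 0.0523 × 0.0445 = 0.00233.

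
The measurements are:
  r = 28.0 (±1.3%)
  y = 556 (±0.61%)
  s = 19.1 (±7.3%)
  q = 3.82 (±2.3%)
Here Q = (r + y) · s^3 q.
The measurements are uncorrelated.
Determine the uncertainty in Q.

Let u = r + y = 584. δu = √(δr² + δy²) = √(0.132 + 11.5) = 3.41, so δu/u = 0.00584.
Q is then a monomial in u, s, q:
δQ/Q = √((δu/u)² + (3·δs/s)² + (1·δq/q)²) = √(3.41e-05 + 0.0480 + 0.000529) = 0.220
Q = 1.55e+07, so δQ = 0.220 × 1.55e+07 = 3.42e+06.

3.42e+06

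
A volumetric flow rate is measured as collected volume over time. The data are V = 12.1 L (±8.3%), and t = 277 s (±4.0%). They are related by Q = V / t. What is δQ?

0.00402 L/s

Each factor contributes (exponent × relative error)² to (δQ/Q)²:
  (1·δV/V)² = (1×0.0830)² = 0.00689;  (-1·δt/t)² = (-1×0.0400)² = 0.00160
δQ/Q = √(0.00849) = 0.0921
Q = 0.0437 L/s, so δQ = 0.0921 × 0.0437 = 0.00402 L/s.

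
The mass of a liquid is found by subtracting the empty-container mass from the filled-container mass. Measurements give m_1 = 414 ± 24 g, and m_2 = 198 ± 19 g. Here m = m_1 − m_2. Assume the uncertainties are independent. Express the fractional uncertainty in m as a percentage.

14.2%

Each term contributes (cᵢ δxᵢ)² to (δm)²:
  (δm_1)² = 576;  (δm_2)² = 361
δm = √(937) = 30.6 g
m = 216 g, so δm/m = 30.6/216 = 0.142.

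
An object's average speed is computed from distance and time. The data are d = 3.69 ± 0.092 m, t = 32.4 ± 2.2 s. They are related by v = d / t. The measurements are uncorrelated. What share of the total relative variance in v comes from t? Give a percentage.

88.1%

(δv/v)² = (1·δd/d)² + (-1·δt/t)²
  d term: (1×0.0249)² = 0.000622
  t term: (-1×0.0679)² = 0.00461
Total = 0.00523. Share from t = 0.00461/0.00523 = 0.881.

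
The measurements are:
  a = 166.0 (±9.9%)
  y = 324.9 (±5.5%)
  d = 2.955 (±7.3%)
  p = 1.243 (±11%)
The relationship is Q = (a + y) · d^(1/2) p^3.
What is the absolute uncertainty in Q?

544

Let u = a + y = 490.9. δu = √(δa² + δy²) = √(270 + 319) = 24.3, so δu/u = 0.0495.
Q is then a monomial in u, d, p:
δQ/Q = √((δu/u)² + (½·δd/d)² + (3·δp/p)²) = √(0.00245 + 0.00133 + 0.109) = 0.336
Q = 1621, so δQ = 0.336 × 1621 = 544.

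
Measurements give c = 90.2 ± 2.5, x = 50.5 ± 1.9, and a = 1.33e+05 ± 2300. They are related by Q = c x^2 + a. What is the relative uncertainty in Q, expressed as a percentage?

5.12%

Let p = c·x^2 = 2.3e+05. δp/p = √((1·δc/c)² + (2·δx/x)²) = √(0.000768 + 0.00566) = 0.0802, so δp = 18400.
Q = p + a: δQ = √(δp² + δa²) = √(3.4e+08 + 5.29e+06) = 18600
Q = 3.63e+05, so δQ/Q = 18600/3.63e+05 = 0.0512.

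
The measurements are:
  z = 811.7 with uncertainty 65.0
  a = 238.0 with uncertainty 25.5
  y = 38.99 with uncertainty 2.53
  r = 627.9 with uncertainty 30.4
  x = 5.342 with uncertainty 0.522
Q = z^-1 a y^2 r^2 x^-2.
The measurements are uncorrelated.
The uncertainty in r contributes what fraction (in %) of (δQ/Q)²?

11.4%

(δQ/Q)² = (-1·δz/z)² + (1·δa/a)² + (2·δy/y)² + (2·δr/r)² + (-2·δx/x)²
  z term: (-1×0.0801)² = 0.00641
  a term: (1×0.107)² = 0.0115
  y term: (2×0.0649)² = 0.0168
  r term: (2×0.0484)² = 0.00938
  x term: (-2×0.0977)² = 0.0382
Total = 0.0823. Share from r = 0.00938/0.0823 = 0.114.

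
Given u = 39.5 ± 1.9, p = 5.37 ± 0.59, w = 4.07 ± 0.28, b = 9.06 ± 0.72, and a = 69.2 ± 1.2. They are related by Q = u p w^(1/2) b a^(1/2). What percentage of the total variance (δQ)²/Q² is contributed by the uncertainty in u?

(δQ/Q)² = (1·δu/u)² + (1·δp/p)² + (½·δw/w)² + (1·δb/b)² + (½·δa/a)²
  u term: (1×0.0481)² = 0.00231
  p term: (1×0.110)² = 0.0121
  w term: (0.5×0.0688)² = 0.00118
  b term: (1×0.0795)² = 0.00632
  a term: (0.5×0.0173)² = 7.52e-05
Total = 0.0220. Share from u = 0.00231/0.0220 = 0.105.

10.5%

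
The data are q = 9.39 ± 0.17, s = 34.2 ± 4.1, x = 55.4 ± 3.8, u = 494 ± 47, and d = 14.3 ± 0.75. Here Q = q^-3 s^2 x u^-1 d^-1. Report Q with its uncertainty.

Since Q is a product/quotient, work with relative uncertainties:
  (-3·δq/q)² = (-3×0.0181)² = 0.00295;  (2·δs/s)² = (2×0.120)² = 0.0575;  (1·δx/x)² = (1×0.0686)² = 0.00470;  (-1·δu/u)² = (-1×0.0951)² = 0.00905;  (-1·δd/d)² = (-1×0.0524)² = 0.00275
δQ/Q = √(0.0769) = 0.277
Q = 0.0111, so δQ = 0.277 × 0.0111 = 0.00307.

0.0111 ± 0.00307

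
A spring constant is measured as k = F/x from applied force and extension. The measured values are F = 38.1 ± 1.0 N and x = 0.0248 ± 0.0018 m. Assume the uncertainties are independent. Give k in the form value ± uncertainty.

1540 ± 119 N/m

Products/powers → add relative errors in quadrature, weighted by exponent:
  (1·δF/F)² = (1×0.0262)² = 0.000689;  (-1·δx/x)² = (-1×0.0726)² = 0.00527
δk/k = √(0.00596) = 0.0772
k = 1540 N/m, so δk = 0.0772 × 1540 = 119 N/m.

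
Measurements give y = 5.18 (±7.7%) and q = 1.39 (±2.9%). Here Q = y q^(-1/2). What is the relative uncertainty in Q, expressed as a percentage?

For a monomial Q ∝ y, q^(-1/2), fractional errors add in quadrature:
  (1·δy/y)² = (1×0.0770)² = 0.00593;  (−½·δq/q)² = (-0.5×0.0290)² = 0.000210
δQ/Q = √(0.00614) = 0.0784

7.84%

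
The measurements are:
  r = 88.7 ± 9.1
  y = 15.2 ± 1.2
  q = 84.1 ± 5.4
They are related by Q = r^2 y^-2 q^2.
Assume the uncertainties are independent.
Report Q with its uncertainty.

Products/powers → add relative errors in quadrature, weighted by exponent:
  (2·δr/r)² = (2×0.103)² = 0.0421;  (-2·δy/y)² = (-2×0.0789)² = 0.0249;  (2·δq/q)² = (2×0.0642)² = 0.0165
δQ/Q = √(0.0835) = 0.289
Q = 2.41e+05, so δQ = 0.289 × 2.41e+05 = 69600.

(2.41 ± 0.696) × 10^5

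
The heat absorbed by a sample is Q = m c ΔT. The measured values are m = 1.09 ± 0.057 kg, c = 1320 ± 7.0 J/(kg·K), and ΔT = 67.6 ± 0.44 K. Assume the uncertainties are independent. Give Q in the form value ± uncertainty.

For a monomial Q ∝ m, c, ΔT, fractional errors add in quadrature:
  (1·δm/m)² = (1×0.0523)² = 0.00273;  (1·δc/c)² = (1×0.00530)² = 2.81e-05;  (1·δΔT/ΔT)² = (1×0.00651)² = 4.24e-05
δQ/Q = √(0.00281) = 0.0530
Q = 97300 J, so δQ = 0.0530 × 97300 = 5150 J.

97300 ± 5150 J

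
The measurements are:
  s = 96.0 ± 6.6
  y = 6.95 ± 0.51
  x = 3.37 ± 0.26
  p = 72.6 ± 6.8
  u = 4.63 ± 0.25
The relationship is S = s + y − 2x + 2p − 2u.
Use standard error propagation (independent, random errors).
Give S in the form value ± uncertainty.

For a sum/difference, combine absolute errors in quadrature:
  (δs)² = 43.6;  (δy)² = 0.260;  (2·δx)² = 0.270;  (2·δp)² = 185;  (2·δu)² = 0.250
δS = √(229) = 15.1
S = 232.

232 ± 15.1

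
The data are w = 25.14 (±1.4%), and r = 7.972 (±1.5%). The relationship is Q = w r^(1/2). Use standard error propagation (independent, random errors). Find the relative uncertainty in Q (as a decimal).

Q is a product of powers, so relative uncertainties combine in quadrature:
  (1·δw/w)² = (1×0.0140)² = 0.000196;  (½·δr/r)² = (0.5×0.0150)² = 5.62e-05
δQ/Q = √(0.000252) = 0.0159

0.0159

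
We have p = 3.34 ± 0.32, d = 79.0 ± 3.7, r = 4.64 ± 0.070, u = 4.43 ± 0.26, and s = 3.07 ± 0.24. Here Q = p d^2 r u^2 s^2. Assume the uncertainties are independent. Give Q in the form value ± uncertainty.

For a monomial Q ∝ p, d^2, r, u^2, s^2, fractional errors add in quadrature:
  (1·δp/p)² = (1×0.0958)² = 0.00918;  (2·δd/d)² = (2×0.0468)² = 0.00877;  (1·δr/r)² = (1×0.0151)² = 0.000228;  (2·δu/u)² = (2×0.0587)² = 0.0138;  (2·δs/s)² = (2×0.0782)² = 0.0244
δQ/Q = √(0.0564) = 0.237
Q = 1.79e+07, so δQ = 0.237 × 1.79e+07 = 4.25e+06.

(1.79 ± 0.425) × 10^7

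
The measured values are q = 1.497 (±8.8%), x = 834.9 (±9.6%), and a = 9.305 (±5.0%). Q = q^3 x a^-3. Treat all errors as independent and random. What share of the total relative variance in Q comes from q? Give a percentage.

(δQ/Q)² = (3·δq/q)² + (1·δx/x)² + (-3·δa/a)²
  q term: (3×0.0880)² = 0.0697
  x term: (1×0.0960)² = 0.00922
  a term: (-3×0.0500)² = 0.0225
Total = 0.101. Share from q = 0.0697/0.101 = 0.687.

68.7%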